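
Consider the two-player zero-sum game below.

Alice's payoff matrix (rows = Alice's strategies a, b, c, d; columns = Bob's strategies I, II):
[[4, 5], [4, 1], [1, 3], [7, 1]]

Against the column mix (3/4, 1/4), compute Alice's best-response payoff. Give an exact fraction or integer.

11/2

a: (4)·(3/4) + (5)·(1/4) = 17/4.
b: (4)·(3/4) + (1)·(1/4) = 13/4.
c: (1)·(3/4) + (3)·(1/4) = 3/2.
d: (7)·(3/4) + (1)·(1/4) = 11/2.
The best pure response is d with expected payoff 11/2.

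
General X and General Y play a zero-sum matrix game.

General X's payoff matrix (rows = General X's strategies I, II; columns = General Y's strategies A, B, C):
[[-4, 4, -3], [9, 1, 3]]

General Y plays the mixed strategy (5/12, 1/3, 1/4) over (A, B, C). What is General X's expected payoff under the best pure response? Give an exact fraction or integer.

I: (-4)·(5/12) + (4)·(1/3) + (-3)·(1/4) = -13/12.
II: (9)·(5/12) + (1)·(1/3) + (3)·(1/4) = 29/6.
The best pure response is II with expected payoff 29/6.

29/6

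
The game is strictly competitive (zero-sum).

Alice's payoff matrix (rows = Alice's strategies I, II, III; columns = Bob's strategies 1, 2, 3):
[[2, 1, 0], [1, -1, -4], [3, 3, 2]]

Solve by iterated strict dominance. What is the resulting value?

2

Row I is strictly dominated by row III (3>2, 3>1, 2>0); eliminate I.
Column 1 is strictly dominated by 3 for Bob (-4<1, 2<3); eliminate 1.
Row II is strictly dominated by row III (3>-1, 2>-4); eliminate II.
Column 2 is strictly dominated by 3 for Bob (2<3); eliminate 2.
Only (III, 3) remains, with payoff 2.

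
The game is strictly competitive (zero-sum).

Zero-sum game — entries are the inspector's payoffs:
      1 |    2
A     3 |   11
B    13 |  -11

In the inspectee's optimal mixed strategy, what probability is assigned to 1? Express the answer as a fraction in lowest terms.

11/16

Row minima are 3 and -11, so the inspector's maximin is 3; column maxima are 13 and 11, so the inspectee's minimax is 11. These differ, so the equilibrium is in mixed strategies.
Let the inspectee play 1 with probability q. The inspector is indifferent when 3q + 11(1−q) = 13q − 11(1−q), giving q = 11/16.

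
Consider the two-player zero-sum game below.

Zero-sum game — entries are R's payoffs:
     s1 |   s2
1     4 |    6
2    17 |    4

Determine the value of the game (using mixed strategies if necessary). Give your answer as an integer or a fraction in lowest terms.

Row minima are 4 and 4, so R's maximin is 4; column maxima are 17 and 6, so C's minimax is 6. These differ, so the equilibrium is in mixed strategies.
Let R play 1 with probability p. C is indifferent when 4p + 17(1−p) = 6p + 4(1−p), giving p = 13/15.
Let C play s1 with probability q. R is indifferent when 4q + 6(1−q) = 17q + 4(1−q), giving q = 2/15.
The value is 4·(2/15) + (6)·(13/15) = 86/15.

86/15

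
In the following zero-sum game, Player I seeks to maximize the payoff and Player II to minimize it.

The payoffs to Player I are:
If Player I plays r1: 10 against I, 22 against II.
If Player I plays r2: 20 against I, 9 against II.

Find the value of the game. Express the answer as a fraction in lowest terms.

Row minima are 10 and 9, so Player I's maximin is 10; column maxima are 20 and 22, so Player II's minimax is 20. These differ, so the equilibrium is in mixed strategies.
Let Player I play r1 with probability p. Player II is indifferent when 10p + 20(1−p) = 22p + 9(1−p), giving p = 11/23.
Let Player II play I with probability q. Player I is indifferent when 10q + 22(1−q) = 20q + 9(1−q), giving q = 13/23.
The value is 10·(13/23) + (22)·(10/23) = 350/23.

350/23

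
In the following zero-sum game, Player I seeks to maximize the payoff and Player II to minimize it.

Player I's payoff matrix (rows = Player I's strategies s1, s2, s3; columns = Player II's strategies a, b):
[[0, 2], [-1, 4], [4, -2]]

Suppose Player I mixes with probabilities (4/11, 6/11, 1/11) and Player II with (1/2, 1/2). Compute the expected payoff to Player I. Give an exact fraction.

14/11

Against (1/2, 1/2), each row's expected payoff is s1: 1; s2: 3/2; s3: 1.
Taking the (4/11, 6/11, 1/11)-weighted average: (4/11)·(1) + (6/11)·(3/2) + (1/11)·(1) = 14/11.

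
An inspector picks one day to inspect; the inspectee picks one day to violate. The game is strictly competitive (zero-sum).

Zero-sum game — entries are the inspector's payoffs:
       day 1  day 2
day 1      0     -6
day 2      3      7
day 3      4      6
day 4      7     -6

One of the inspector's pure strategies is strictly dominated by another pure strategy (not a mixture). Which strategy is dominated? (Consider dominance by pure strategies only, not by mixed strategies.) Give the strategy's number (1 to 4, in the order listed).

Compare day 1 with day 2: 3 > 0, 7 > -6.
So day 2 strictly dominates day 1 for the inspector; day 1 is strictly dominated.

1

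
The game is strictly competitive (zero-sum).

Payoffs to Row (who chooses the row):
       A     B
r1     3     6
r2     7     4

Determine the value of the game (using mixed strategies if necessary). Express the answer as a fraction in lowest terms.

5

Row minima are 3 and 4, so Row's maximin is 4; column maxima are 7 and 6, so Column's minimax is 6. These differ, so the equilibrium is in mixed strategies.
Let Row play r1 with probability p. Column is indifferent when 3p + 7(1−p) = 6p + 4(1−p), giving p = 1/2.
Let Column play A with probability q. Row is indifferent when 3q + 6(1−q) = 7q + 4(1−q), giving q = 1/3.
The value is 3·(1/3) + (6)·(2/3) = 5.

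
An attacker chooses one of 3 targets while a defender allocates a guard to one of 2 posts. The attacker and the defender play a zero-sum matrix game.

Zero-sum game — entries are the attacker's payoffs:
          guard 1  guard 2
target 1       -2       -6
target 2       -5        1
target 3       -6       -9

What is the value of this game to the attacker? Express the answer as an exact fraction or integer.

Row target 3 is strictly dominated by row target 1, so the attacker never plays it.
The remaining 2×2 game on (target 1, target 2) × (guard 1, guard 2) has no saddle point. Let the attacker play target 1 with probability p; indifference gives −2p − 5(1−p) = −6p + (1−p), so p = 3/5.
Similarly the defender's optimal q on guard 1 is 7/10, and the value is -2·(7/10) + (-6)·(3/10) = -16/5.

-16/5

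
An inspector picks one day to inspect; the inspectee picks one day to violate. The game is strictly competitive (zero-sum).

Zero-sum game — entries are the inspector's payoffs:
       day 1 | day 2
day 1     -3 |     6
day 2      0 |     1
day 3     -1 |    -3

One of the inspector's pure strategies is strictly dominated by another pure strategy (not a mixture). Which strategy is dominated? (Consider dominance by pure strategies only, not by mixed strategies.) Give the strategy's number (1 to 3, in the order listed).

Compare day 3 with day 2: 0 > -1, 1 > -3.
So day 2 strictly dominates day 3 for the inspector; day 3 is strictly dominated.

3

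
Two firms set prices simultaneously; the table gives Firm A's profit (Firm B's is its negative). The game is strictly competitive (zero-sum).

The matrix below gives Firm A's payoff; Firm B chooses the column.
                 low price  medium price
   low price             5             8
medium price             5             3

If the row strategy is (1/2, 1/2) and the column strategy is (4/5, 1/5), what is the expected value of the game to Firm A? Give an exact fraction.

51/10

Against (4/5, 1/5), each row's expected payoff is low price: 28/5; medium price: 23/5.
Taking the (1/2, 1/2)-weighted average: (1/2)·(28/5) + (1/2)·(23/5) = 51/10.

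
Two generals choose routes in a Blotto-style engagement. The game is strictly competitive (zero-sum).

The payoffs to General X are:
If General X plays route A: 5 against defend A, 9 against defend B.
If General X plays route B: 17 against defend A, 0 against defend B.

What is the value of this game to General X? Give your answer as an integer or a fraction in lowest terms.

Row minima are 5 and 0, so General X's maximin is 5; column maxima are 17 and 9, so General Y's minimax is 9. These differ, so the equilibrium is in mixed strategies.
Let General X play route A with probability p. General Y is indifferent when 5p + 17(1−p) = 9p, giving p = 17/21.
Let General Y play defend A with probability q. General X is indifferent when 5q + 9(1−q) = 17q, giving q = 3/7.
The value is 5·(3/7) + (9)·(4/7) = 51/7.

51/7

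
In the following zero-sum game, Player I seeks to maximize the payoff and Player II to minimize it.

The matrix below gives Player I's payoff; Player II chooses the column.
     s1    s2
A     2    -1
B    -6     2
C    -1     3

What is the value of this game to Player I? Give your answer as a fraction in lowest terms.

5/7

Row B is strictly dominated by row C, so Player I never plays it.
The remaining 2×2 game on (A, C) × (s1, s2) has no saddle point. Let Player I play A with probability p; indifference gives 2p − (1−p) = −p + 3(1−p), so p = 4/7.
Similarly Player II's optimal q on s1 is 4/7, and the value is 2·(4/7) + (-1)·(3/7) = 5/7.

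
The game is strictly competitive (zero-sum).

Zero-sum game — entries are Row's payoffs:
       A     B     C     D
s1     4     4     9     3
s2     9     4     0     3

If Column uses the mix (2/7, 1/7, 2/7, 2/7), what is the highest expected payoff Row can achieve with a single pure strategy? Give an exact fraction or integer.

s1: (4)·(2/7) + (4)·(1/7) + (9)·(2/7) + (3)·(2/7) = 36/7.
s2: (9)·(2/7) + (4)·(1/7) + (0)·(2/7) + (3)·(2/7) = 4.
The best pure response is s1 with expected payoff 36/7.

36/7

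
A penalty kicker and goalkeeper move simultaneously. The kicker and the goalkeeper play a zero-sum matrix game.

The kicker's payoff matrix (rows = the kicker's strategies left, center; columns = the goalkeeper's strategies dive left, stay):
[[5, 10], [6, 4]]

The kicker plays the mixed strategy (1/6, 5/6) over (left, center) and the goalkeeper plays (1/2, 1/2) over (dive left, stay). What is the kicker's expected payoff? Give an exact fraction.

65/12

Against (1/2, 1/2), each row's expected payoff is left: 15/2; center: 5.
Taking the (1/6, 5/6)-weighted average: (1/6)·(15/2) + (5/6)·(5) = 65/12.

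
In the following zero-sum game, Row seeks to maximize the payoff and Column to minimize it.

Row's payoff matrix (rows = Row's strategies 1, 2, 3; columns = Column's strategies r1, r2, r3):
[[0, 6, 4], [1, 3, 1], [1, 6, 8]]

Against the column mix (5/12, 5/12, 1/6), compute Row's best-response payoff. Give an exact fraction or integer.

1: (0)·(5/12) + (6)·(5/12) + (4)·(1/6) = 19/6.
2: (1)·(5/12) + (3)·(5/12) + (1)·(1/6) = 11/6.
3: (1)·(5/12) + (6)·(5/12) + (8)·(1/6) = 17/4.
The best pure response is 3 with expected payoff 17/4.

17/4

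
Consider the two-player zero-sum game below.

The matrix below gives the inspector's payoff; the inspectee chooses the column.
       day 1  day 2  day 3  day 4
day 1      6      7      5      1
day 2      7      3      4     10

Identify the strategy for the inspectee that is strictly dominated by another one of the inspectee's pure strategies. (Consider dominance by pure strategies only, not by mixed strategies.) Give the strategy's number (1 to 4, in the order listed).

1

The inspectee prefers columns that give the inspector less. Compare day 1 with day 3: 5 < 6, 4 < 7.
So day 3 strictly dominates day 1 for the inspectee; day 1 is strictly dominated.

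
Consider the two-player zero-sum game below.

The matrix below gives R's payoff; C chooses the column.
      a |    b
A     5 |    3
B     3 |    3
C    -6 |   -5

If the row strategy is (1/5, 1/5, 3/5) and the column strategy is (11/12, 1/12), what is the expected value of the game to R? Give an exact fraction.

Against (11/12, 1/12), each row's expected payoff is A: 29/6; B: 3; C: -71/12.
Taking the (1/5, 1/5, 3/5)-weighted average: (1/5)·(29/6) + (1/5)·(3) + (3/5)·(-71/12) = -119/60.

-119/60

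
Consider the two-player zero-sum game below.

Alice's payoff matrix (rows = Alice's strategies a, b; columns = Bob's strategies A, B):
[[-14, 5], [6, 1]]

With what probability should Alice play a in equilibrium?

Row minima are -14 and 1, so Alice's maximin is 1; column maxima are 6 and 5, so Bob's minimax is 5. These differ, so the equilibrium is in mixed strategies.
Let Alice play a with probability p. Bob is indifferent when −14p + 6(1−p) = 5p + (1−p), giving p = 5/24.

5/24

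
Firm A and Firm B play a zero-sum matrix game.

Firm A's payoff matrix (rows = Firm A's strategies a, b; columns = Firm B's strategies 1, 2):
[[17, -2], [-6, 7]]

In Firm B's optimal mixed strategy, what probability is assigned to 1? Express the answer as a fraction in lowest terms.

Row minima are -2 and -6, so Firm A's maximin is -2; column maxima are 17 and 7, so Firm B's minimax is 7. These differ, so the equilibrium is in mixed strategies.
Let Firm B play 1 with probability q. Firm A is indifferent when 17q − 2(1−q) = −6q + 7(1−q), giving q = 9/32.

9/32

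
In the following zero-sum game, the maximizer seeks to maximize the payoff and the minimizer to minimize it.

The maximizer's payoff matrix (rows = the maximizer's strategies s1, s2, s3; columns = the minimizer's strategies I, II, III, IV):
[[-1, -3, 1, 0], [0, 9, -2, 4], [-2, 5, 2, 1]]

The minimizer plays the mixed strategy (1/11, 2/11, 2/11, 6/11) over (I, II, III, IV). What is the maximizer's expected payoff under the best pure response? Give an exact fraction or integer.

s1: (-1)·(1/11) + (-3)·(2/11) + (1)·(2/11) + (0)·(6/11) = -5/11.
s2: (0)·(1/11) + (9)·(2/11) + (-2)·(2/11) + (4)·(6/11) = 38/11.
s3: (-2)·(1/11) + (5)·(2/11) + (2)·(2/11) + (1)·(6/11) = 18/11.
The best pure response is s2 with expected payoff 38/11.

38/11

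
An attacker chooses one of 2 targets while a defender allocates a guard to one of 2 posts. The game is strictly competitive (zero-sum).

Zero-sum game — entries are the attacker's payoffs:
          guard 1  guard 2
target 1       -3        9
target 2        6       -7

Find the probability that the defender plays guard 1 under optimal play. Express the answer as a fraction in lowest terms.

16/25

Row minima are -3 and -7, so the attacker's maximin is -3; column maxima are 6 and 9, so the defender's minimax is 6. These differ, so the equilibrium is in mixed strategies.
Let the defender play guard 1 with probability q. The attacker is indifferent when −3q + 9(1−q) = 6q − 7(1−q), giving q = 16/25.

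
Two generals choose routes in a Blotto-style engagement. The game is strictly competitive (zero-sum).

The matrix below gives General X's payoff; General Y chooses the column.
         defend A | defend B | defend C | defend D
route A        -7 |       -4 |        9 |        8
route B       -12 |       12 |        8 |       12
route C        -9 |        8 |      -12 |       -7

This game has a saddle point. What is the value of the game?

Row minima: -7, -12, -12 → General X's maximin is -7.
Column maxima: -7, 12, 9, 12 → General Y's minimax is -7.
They coincide at (route A, defend A), so the value is -7.

-7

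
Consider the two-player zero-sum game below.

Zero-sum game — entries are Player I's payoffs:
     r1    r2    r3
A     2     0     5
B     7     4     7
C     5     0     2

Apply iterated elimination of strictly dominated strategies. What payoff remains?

Column r1 is strictly dominated by r2 for Player II (0<2, 4<7, 0<5); eliminate r1.
Column r3 is strictly dominated by r2 for Player II (0<5, 4<7, 0<2); eliminate r3.
Row A is strictly dominated by row B (4>0); eliminate A.
Row C is strictly dominated by row B (4>0); eliminate C.
Only (B, r2) remains, with payoff 4.

4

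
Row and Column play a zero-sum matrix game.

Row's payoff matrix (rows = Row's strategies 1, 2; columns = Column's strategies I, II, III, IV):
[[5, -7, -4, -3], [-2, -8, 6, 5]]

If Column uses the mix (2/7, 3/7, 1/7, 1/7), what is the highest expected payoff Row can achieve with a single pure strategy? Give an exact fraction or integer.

-17/7

1: (5)·(2/7) + (-7)·(3/7) + (-4)·(1/7) + (-3)·(1/7) = -18/7.
2: (-2)·(2/7) + (-8)·(3/7) + (6)·(1/7) + (5)·(1/7) = -17/7.
The best pure response is 2 with expected payoff -17/7.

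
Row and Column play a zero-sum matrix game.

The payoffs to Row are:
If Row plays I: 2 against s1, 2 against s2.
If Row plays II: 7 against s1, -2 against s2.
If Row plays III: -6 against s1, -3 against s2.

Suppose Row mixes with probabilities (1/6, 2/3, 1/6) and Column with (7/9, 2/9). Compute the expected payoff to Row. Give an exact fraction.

Against (7/9, 2/9), each row's expected payoff is I: 2; II: 5; III: -16/3.
Taking the (1/6, 2/3, 1/6)-weighted average: (1/6)·(2) + (2/3)·(5) + (1/6)·(-16/3) = 25/9.

25/9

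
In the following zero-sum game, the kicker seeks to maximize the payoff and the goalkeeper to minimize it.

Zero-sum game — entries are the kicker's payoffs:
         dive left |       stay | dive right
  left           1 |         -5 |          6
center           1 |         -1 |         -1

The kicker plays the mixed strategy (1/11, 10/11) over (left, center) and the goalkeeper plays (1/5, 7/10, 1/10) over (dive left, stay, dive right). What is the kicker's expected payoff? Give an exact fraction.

-87/110

Against (1/5, 7/10, 1/10), each row's expected payoff is left: -27/10; center: -3/5.
Taking the (1/11, 10/11)-weighted average: (1/11)·(-27/10) + (10/11)·(-3/5) = -87/110.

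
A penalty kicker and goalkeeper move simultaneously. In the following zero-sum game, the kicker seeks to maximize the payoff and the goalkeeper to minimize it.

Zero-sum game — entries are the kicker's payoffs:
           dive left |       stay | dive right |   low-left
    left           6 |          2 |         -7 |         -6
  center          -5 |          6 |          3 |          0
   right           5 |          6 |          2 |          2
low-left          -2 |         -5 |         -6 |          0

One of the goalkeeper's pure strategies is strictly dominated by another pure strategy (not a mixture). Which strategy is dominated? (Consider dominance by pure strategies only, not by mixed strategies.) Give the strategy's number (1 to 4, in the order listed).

The goalkeeper prefers columns that give the kicker less. Compare stay with dive right: -7 < 2, 3 < 6, 2 < 6, -6 < -5.
So dive right strictly dominates stay for the goalkeeper; stay is strictly dominated.

2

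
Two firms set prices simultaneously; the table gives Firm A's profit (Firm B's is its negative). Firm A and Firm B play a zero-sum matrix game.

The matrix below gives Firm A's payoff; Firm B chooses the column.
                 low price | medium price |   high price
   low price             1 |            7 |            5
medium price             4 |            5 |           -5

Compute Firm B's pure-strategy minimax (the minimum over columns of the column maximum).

4

The worst case (largest entry) in each column is low price: 4, medium price: 7, high price: 5.
The best (smallest) of these is 4.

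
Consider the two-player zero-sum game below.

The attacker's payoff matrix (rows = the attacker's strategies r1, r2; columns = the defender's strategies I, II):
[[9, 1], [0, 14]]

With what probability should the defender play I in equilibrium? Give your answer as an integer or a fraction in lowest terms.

13/22

Row minima are 1 and 0, so the attacker's maximin is 1; column maxima are 9 and 14, so the defender's minimax is 9. These differ, so the equilibrium is in mixed strategies.
Let the defender play I with probability q. The attacker is indifferent when 9q + (1−q) = 14(1−q), giving q = 13/22.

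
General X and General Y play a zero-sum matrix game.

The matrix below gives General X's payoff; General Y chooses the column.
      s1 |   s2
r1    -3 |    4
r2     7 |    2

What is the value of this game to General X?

17/6

Row minima are -3 and 2, so General X's maximin is 2; column maxima are 7 and 4, so General Y's minimax is 4. These differ, so the equilibrium is in mixed strategies.
Let General X play r1 with probability p. General Y is indifferent when −3p + 7(1−p) = 4p + 2(1−p), giving p = 5/12.
Let General Y play s1 with probability q. General X is indifferent when −3q + 4(1−q) = 7q + 2(1−q), giving q = 1/6.
The value is -3·(1/6) + (4)·(5/6) = 17/6.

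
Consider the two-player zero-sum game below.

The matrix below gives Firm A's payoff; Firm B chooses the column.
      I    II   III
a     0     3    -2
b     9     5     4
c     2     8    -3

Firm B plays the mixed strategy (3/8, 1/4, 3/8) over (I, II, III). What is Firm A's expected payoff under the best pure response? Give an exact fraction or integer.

49/8

a: (0)·(3/8) + (3)·(1/4) + (-2)·(3/8) = 0.
b: (9)·(3/8) + (5)·(1/4) + (4)·(3/8) = 49/8.
c: (2)·(3/8) + (8)·(1/4) + (-3)·(3/8) = 13/8.
The best pure response is b with expected payoff 49/8.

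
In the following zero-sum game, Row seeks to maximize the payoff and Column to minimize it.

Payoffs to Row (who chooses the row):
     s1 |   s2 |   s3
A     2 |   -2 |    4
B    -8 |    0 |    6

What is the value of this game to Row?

-4/3

Column s3 is strictly dominated by s2 for Column (it gives Row more in every row).
The remaining 2×2 game on (A, B) × (s1, s2) has no saddle point. Let Row play A with probability p; indifference gives 2p − 8(1−p) = −2p, so p = 2/3.
Similarly Column's optimal q on s1 is 1/6, and the value is 2·(1/6) + (-2)·(5/6) = -4/3.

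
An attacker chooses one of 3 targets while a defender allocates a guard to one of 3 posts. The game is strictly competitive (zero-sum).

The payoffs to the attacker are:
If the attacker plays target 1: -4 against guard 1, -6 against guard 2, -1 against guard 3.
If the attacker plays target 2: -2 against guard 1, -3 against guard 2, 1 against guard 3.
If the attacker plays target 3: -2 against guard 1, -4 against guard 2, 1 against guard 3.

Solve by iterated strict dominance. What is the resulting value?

Column guard 1 is strictly dominated by guard 2 for the defender (-6<-4, -3<-2, -4<-2); eliminate guard 1.
Column guard 3 is strictly dominated by guard 2 for the defender (-6<-1, -3<1, -4<1); eliminate guard 3.
Row target 3 is strictly dominated by row target 2 (-3>-4); eliminate target 3.
Row target 1 is strictly dominated by row target 2 (-3>-6); eliminate target 1.
Only (target 2, guard 2) remains, with payoff -3.

-3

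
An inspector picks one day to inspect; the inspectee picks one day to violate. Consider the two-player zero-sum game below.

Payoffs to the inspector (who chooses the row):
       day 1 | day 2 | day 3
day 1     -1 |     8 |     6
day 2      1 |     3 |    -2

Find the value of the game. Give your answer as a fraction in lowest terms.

2/5

Column day 2 is strictly dominated by day 3 for the inspectee (it gives the inspector more in every row).
The remaining 2×2 game on (day 1, day 2) × (day 1, day 3) has no saddle point. Let the inspector play day 1 with probability p; indifference gives −p + (1−p) = 6p − 2(1−p), so p = 3/10.
Similarly the inspectee's optimal q on day 1 is 4/5, and the value is -1·(4/5) + (6)·(1/5) = 2/5.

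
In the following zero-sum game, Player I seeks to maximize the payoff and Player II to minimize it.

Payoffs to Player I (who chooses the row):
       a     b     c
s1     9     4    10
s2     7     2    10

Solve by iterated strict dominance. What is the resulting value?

4

Column a is strictly dominated by b for Player II (4<9, 2<7); eliminate a.
Column c is strictly dominated by b for Player II (4<10, 2<10); eliminate c.
Row s2 is strictly dominated by row s1 (4>2); eliminate s2.
Only (s1, b) remains, with payoff 4.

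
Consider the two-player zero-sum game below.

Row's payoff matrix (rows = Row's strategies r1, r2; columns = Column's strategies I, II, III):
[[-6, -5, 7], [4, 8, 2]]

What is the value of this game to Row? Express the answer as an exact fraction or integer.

Column II is strictly dominated by I for Column (it gives Row more in every row).
The remaining 2×2 game on (r1, r2) × (I, III) has no saddle point. Let Row play r1 with probability p; indifference gives −6p + 4(1−p) = 7p + 2(1−p), so p = 2/15.
Similarly Column's optimal q on I is 1/3, and the value is -6·(1/3) + (7)·(2/3) = 8/3.

8/3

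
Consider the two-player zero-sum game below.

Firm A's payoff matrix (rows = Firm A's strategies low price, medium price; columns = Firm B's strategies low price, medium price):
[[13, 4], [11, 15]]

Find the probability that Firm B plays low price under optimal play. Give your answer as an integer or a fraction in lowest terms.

Row minima are 4 and 11, so Firm A's maximin is 11; column maxima are 13 and 15, so Firm B's minimax is 13. These differ, so the equilibrium is in mixed strategies.
Let Firm B play low price with probability q. Firm A is indifferent when 13q + 4(1−q) = 11q + 15(1−q), giving q = 11/13.

11/13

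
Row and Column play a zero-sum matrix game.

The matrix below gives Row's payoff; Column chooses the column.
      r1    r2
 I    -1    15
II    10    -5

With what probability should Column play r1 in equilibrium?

Row minima are -1 and -5, so Row's maximin is -1; column maxima are 10 and 15, so Column's minimax is 10. These differ, so the equilibrium is in mixed strategies.
Let Column play r1 with probability q. Row is indifferent when −q + 15(1−q) = 10q − 5(1−q), giving q = 20/31.

20/31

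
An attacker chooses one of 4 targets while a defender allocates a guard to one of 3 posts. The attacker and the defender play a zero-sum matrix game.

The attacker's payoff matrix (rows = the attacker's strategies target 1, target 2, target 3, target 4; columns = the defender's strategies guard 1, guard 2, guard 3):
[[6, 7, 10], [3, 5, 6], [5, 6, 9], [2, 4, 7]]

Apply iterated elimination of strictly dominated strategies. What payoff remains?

6

Row target 3 is strictly dominated by row target 1 (6>5, 7>6, 10>9); eliminate target 3.
Column guard 2 is strictly dominated by guard 1 for the defender (6<7, 3<5, 2<4); eliminate guard 2.
Column guard 3 is strictly dominated by guard 1 for the defender (6<10, 3<6, 2<7); eliminate guard 3.
Row target 2 is strictly dominated by row target 1 (6>3); eliminate target 2.
Row target 4 is strictly dominated by row target 1 (6>2); eliminate target 4.
Only (target 1, guard 1) remains, with payoff 6.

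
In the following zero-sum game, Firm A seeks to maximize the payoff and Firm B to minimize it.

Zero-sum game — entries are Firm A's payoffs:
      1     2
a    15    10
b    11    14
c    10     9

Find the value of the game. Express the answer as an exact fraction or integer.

25/2

Row c is strictly dominated by row a, so Firm A never plays it.
The remaining 2×2 game on (a, b) × (1, 2) has no saddle point. Let Firm A play a with probability p; indifference gives 15p + 11(1−p) = 10p + 14(1−p), so p = 3/8.
Similarly Firm B's optimal q on 1 is 1/2, and the value is 15·(1/2) + (10)·(1/2) = 25/2.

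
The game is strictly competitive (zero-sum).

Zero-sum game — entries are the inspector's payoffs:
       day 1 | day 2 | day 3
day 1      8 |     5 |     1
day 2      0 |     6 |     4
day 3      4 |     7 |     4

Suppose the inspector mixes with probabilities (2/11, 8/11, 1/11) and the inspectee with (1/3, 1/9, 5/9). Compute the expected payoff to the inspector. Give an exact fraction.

Against (1/3, 1/9, 5/9), each row's expected payoff is day 1: 34/9; day 2: 26/9; day 3: 13/3.
Taking the (2/11, 8/11, 1/11)-weighted average: (2/11)·(34/9) + (8/11)·(26/9) + (1/11)·(13/3) = 35/11.

35/11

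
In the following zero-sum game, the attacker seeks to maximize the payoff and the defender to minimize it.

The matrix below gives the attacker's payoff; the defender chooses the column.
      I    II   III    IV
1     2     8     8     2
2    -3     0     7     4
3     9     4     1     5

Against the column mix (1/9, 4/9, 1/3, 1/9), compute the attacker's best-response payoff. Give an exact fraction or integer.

20/3

1: (2)·(1/9) + (8)·(4/9) + (8)·(1/3) + (2)·(1/9) = 20/3.
2: (-3)·(1/9) + (0)·(4/9) + (7)·(1/3) + (4)·(1/9) = 22/9.
3: (9)·(1/9) + (4)·(4/9) + (1)·(1/3) + (5)·(1/9) = 11/3.
The best pure response is 1 with expected payoff 20/3.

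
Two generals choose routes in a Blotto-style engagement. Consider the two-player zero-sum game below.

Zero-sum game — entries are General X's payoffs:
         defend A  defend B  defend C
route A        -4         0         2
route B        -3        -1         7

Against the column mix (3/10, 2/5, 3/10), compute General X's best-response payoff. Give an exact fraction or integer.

route A: (-4)·(3/10) + (0)·(2/5) + (2)·(3/10) = -3/5.
route B: (-3)·(3/10) + (-1)·(2/5) + (7)·(3/10) = 4/5.
The best pure response is route B with expected payoff 4/5.

4/5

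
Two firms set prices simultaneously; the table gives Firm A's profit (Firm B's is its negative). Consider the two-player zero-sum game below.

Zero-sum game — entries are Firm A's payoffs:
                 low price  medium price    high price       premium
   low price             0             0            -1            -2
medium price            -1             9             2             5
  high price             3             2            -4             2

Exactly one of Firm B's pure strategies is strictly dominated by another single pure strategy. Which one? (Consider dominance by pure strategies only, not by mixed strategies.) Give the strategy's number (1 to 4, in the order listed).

2

Firm B prefers columns that give Firm A less. Compare medium price with high price: -1 < 0, 2 < 9, -4 < 2.
So high price strictly dominates medium price for Firm B; medium price is strictly dominated.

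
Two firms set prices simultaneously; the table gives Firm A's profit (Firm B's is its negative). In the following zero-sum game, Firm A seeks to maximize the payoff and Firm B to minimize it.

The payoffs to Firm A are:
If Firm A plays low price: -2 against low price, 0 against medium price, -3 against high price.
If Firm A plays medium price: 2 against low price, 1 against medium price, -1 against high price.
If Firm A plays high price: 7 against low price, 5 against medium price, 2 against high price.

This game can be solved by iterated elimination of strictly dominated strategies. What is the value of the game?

2

Row medium price is strictly dominated by row high price (7>2, 5>1, 2>-1); eliminate medium price.
Column medium price is strictly dominated by high price for Firm B (-3<0, 2<5); eliminate medium price.
Row low price is strictly dominated by row high price (7>-2, 2>-3); eliminate low price.
Column low price is strictly dominated by high price for Firm B (2<7); eliminate low price.
Only (high price, high price) remains, with payoff 2.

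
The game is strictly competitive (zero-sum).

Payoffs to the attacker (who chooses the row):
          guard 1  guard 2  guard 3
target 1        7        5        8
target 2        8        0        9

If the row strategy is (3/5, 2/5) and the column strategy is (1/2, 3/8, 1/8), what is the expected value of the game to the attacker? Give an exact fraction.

47/8

Against (1/2, 3/8, 1/8), each row's expected payoff is target 1: 51/8; target 2: 41/8.
Taking the (3/5, 2/5)-weighted average: (3/5)·(51/8) + (2/5)·(41/8) = 47/8.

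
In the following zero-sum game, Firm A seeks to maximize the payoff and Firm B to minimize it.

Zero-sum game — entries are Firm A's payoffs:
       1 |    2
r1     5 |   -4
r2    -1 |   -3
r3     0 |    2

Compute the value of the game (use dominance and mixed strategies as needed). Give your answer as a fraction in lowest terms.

10/11

Row r2 is strictly dominated by row r3, so Firm A never plays it.
The remaining 2×2 game on (r1, r3) × (1, 2) has no saddle point. Let Firm A play r1 with probability p; indifference gives 5p = −4p + 2(1−p), so p = 2/11.
Similarly Firm B's optimal q on 1 is 6/11, and the value is 5·(6/11) + (-4)·(5/11) = 10/11.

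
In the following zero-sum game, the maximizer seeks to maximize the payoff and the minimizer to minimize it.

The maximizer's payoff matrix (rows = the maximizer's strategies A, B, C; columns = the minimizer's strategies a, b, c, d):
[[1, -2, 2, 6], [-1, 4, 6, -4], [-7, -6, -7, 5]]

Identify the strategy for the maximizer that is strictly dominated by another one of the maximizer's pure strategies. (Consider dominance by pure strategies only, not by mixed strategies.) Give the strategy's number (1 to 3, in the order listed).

Compare C with A: 1 > -7, -2 > -6, 2 > -7, 6 > 5.
So A strictly dominates C for the maximizer; C is strictly dominated.

3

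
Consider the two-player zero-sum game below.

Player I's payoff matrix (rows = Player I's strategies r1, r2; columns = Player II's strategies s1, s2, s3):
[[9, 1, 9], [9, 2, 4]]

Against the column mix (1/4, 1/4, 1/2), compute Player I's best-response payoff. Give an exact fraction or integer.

7

r1: (9)·(1/4) + (1)·(1/4) + (9)·(1/2) = 7.
r2: (9)·(1/4) + (2)·(1/4) + (4)·(1/2) = 19/4.
The best pure response is r1 with expected payoff 7.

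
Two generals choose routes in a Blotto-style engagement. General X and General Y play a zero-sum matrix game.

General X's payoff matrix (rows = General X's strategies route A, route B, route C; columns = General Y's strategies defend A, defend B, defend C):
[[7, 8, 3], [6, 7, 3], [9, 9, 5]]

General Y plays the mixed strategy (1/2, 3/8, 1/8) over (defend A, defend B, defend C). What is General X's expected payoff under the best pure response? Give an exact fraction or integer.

route A: (7)·(1/2) + (8)·(3/8) + (3)·(1/8) = 55/8.
route B: (6)·(1/2) + (7)·(3/8) + (3)·(1/8) = 6.
route C: (9)·(1/2) + (9)·(3/8) + (5)·(1/8) = 17/2.
The best pure response is route C with expected payoff 17/2.

17/2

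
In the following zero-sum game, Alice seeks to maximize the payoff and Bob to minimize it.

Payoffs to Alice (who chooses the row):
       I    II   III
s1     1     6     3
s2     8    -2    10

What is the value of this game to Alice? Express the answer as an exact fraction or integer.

10/3

Column III is strictly dominated by I for Bob (it gives Alice more in every row).
The remaining 2×2 game on (s1, s2) × (I, II) has no saddle point. Let Alice play s1 with probability p; indifference gives p + 8(1−p) = 6p − 2(1−p), so p = 2/3.
Similarly Bob's optimal q on I is 8/15, and the value is 1·(8/15) + (6)·(7/15) = 10/3.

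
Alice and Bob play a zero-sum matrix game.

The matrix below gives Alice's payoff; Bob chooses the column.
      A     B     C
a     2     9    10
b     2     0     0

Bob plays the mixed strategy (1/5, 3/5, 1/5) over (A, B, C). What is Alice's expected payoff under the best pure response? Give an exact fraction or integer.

39/5

a: (2)·(1/5) + (9)·(3/5) + (10)·(1/5) = 39/5.
b: (2)·(1/5) + (0)·(3/5) + (0)·(1/5) = 2/5.
The best pure response is a with expected payoff 39/5.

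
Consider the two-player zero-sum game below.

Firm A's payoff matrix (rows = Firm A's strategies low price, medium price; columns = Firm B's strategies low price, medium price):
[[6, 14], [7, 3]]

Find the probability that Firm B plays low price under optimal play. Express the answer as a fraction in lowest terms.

11/12

Row minima are 6 and 3, so Firm A's maximin is 6; column maxima are 7 and 14, so Firm B's minimax is 7. These differ, so the equilibrium is in mixed strategies.
Let Firm B play low price with probability q. Firm A is indifferent when 6q + 14(1−q) = 7q + 3(1−q), giving q = 11/12.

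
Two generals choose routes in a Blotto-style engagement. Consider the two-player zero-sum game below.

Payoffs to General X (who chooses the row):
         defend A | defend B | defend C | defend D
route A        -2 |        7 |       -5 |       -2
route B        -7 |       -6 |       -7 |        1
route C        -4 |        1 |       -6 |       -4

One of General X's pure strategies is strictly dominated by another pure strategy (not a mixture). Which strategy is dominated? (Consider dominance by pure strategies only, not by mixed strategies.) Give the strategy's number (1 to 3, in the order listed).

Compare route C with route A: -2 > -4, 7 > 1, -5 > -6, -2 > -4.
So route A strictly dominates route C for General X; route C is strictly dominated.

3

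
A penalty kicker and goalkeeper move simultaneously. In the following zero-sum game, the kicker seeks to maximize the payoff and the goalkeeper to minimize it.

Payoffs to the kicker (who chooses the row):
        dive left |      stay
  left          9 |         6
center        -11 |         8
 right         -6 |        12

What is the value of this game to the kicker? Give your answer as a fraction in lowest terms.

Row center is strictly dominated by row right, so the kicker never plays it.
The remaining 2×2 game on (left, right) × (dive left, stay) has no saddle point. Let the kicker play left with probability p; indifference gives 9p − 6(1−p) = 6p + 12(1−p), so p = 6/7.
Similarly the goalkeeper's optimal q on dive left is 2/7, and the value is 9·(2/7) + (6)·(5/7) = 48/7.

48/7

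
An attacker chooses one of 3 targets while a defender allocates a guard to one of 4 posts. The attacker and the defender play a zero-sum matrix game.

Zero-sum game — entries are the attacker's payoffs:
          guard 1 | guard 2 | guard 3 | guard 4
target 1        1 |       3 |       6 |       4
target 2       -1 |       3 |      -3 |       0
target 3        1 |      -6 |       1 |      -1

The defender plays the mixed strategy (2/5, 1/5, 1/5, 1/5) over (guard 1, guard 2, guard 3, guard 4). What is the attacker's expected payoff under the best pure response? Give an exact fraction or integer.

target 1: (1)·(2/5) + (3)·(1/5) + (6)·(1/5) + (4)·(1/5) = 3.
target 2: (-1)·(2/5) + (3)·(1/5) + (-3)·(1/5) + (0)·(1/5) = -2/5.
target 3: (1)·(2/5) + (-6)·(1/5) + (1)·(1/5) + (-1)·(1/5) = -4/5.
The best pure response is target 1 with expected payoff 3.

3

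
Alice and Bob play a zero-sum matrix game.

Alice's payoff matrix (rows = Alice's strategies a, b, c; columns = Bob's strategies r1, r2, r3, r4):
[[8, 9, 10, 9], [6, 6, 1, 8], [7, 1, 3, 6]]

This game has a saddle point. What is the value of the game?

Row minima: 8, 1, 1 → Alice's maximin is 8.
Column maxima: 8, 9, 10, 9 → Bob's minimax is 8.
They coincide at (a, r1), so the value is 8.

8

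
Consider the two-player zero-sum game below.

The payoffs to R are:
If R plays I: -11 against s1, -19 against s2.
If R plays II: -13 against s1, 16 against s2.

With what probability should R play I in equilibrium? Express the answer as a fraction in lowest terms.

Row minima are -19 and -13, so R's maximin is -13; column maxima are -11 and 16, so C's minimax is -11. These differ, so the equilibrium is in mixed strategies.
Let R play I with probability p. C is indifferent when −11p − 13(1−p) = −19p + 16(1−p), giving p = 29/37.

29/37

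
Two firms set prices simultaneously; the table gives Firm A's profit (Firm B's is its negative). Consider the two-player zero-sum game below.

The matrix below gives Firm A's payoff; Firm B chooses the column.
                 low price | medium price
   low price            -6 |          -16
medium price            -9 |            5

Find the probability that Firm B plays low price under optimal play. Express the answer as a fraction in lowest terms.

7/8

Row minima are -16 and -9, so Firm A's maximin is -9; column maxima are -6 and 5, so Firm B's minimax is -6. These differ, so the equilibrium is in mixed strategies.
Let Firm B play low price with probability q. Firm A is indifferent when −6q − 16(1−q) = −9q + 5(1−q), giving q = 7/8.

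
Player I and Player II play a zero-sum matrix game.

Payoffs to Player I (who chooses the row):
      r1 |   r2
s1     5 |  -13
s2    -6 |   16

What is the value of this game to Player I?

1/20

Row minima are -13 and -6, so Player I's maximin is -6; column maxima are 5 and 16, so Player II's minimax is 5. These differ, so the equilibrium is in mixed strategies.
Let Player I play s1 with probability p. Player II is indifferent when 5p − 6(1−p) = −13p + 16(1−p), giving p = 11/20.
Let Player II play r1 with probability q. Player I is indifferent when 5q − 13(1−q) = −6q + 16(1−q), giving q = 29/40.
The value is 5·(29/40) + (-13)·(11/40) = 1/20.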